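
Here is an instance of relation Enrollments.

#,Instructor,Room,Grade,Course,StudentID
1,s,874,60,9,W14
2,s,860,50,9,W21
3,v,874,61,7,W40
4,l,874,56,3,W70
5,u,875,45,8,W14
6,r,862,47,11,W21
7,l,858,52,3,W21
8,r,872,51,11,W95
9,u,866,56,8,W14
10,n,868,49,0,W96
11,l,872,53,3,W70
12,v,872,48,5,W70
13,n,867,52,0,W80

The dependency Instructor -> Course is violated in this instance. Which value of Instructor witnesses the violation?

Instructor=s: rows 1, 2 → Course = 9, 9 ✓
Instructor=v: rows 3, 12 → Course takes values {7, 5} — violation
Instructor=l: rows 4, 7, 11 → Course = 3, 3, 3 ✓
Instructor=u: rows 5, 9 → Course = 8, 8 ✓
Instructor=r: rows 6, 8 → Course = 11, 11 ✓
Instructor=n: rows 10, 13 → Course = 0, 0 ✓
The only Instructor value with inconsistent Course is Instructor=v.

v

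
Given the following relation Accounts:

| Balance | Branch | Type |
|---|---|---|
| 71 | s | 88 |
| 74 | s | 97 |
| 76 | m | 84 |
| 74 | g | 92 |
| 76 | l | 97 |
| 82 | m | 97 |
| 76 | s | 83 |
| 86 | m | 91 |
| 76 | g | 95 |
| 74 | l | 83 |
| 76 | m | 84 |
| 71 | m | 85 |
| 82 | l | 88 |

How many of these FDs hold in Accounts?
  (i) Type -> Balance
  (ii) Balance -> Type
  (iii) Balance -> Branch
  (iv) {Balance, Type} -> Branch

(i) Type -> Balance: Type=88: 2 rows → Balance takes values {71, 82} — violation; Type=97: 3 rows → Balance takes values {74, 76, 82} — violation; Type=83: 2 rows → Balance takes values {76, 74} — violation — fails.
(ii) Balance -> Type: Balance=71: 2 rows → Type takes values {88, 85} — violation; Balance=74: 3 rows → Type takes values {97, 92, 83} — violation; Balance=76: 5 rows → Type takes values {84, 97, 83, 95} — violation; Balance=82: 2 rows → Type takes values {97, 88} — violation — fails.
(iii) Balance -> Branch: Balance=71: 2 rows → Branch takes values {s, m} — violation; Balance=74: 3 rows → Branch takes values {s, g, l} — violation; Balance=76: 5 rows → Branch takes values {m, l, s, g} — violation; Balance=82: 2 rows → Branch takes values {m, l} — violation — fails.
(iv) {Balance, Type} -> Branch: every LHS value maps to a single RHS value — holds.
1 of the 4 dependencies holds.

1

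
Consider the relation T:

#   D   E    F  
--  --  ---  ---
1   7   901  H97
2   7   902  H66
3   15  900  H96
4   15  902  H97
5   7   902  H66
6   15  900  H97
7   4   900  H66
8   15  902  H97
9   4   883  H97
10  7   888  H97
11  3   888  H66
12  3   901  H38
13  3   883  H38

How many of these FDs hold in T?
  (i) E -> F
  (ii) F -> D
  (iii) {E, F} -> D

1

(i) E -> F: E=901: rows 1, 12 → F takes values {H97, H38} — violation; E=902: rows 2, 4, 5, 8 → F takes values {H66, H97} — violation; E=900: rows 3, 6, 7 → F takes values {H96, H97, H66} — violation; E=883: rows 9, 13 → F takes values {H97, H38} — violation; E=888: rows 10, 11 → F takes values {H97, H66} — violation — fails.
(ii) F -> D: F=H97: rows 1, 4, 6, 8, 9, 10 → D takes values {7, 15, 4} — violation; F=H66: rows 2, 5, 7, 11 → D takes values {7, 4, 3} — violation — fails.
(iii) {E, F} -> D: every LHS value maps to a single RHS value — holds.
1 of the 3 dependencies holds.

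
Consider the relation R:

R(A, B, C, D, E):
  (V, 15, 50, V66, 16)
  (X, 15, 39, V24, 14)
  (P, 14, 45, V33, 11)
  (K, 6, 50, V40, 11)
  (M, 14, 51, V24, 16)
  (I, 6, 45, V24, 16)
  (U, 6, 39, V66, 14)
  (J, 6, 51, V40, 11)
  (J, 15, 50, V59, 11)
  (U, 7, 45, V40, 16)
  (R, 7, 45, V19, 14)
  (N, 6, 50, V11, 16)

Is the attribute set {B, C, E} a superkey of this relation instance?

Yes

All 12 rows have distinct {B, C, E} values, so {B, C, E} → (all attributes) holds and {B, C, E} is a superkey.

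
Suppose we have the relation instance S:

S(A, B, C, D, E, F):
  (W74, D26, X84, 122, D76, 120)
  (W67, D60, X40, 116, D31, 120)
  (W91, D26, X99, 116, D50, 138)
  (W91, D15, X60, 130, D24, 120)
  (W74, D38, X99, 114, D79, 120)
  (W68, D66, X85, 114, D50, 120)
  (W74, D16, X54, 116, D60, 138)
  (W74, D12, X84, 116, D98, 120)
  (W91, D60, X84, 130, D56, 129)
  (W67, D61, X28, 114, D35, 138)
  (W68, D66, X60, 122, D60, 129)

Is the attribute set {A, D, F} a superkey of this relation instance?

Yes

All 11 rows have distinct {A, D, F} values, so {A, D, F} → (all attributes) holds and {A, D, F} is a superkey.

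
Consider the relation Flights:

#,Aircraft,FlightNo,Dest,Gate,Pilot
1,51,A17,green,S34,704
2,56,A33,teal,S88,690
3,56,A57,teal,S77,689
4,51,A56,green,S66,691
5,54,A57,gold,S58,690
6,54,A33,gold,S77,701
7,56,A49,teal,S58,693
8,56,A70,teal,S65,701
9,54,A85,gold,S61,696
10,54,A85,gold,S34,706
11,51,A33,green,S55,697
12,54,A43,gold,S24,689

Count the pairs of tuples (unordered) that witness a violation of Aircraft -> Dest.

0

Aircraft=51: all 3 rows agree on Dest — 0 pairs.
Aircraft=56: all 4 rows agree on Dest — 0 pairs.
Aircraft=54: all 5 rows agree on Dest — 0 pairs.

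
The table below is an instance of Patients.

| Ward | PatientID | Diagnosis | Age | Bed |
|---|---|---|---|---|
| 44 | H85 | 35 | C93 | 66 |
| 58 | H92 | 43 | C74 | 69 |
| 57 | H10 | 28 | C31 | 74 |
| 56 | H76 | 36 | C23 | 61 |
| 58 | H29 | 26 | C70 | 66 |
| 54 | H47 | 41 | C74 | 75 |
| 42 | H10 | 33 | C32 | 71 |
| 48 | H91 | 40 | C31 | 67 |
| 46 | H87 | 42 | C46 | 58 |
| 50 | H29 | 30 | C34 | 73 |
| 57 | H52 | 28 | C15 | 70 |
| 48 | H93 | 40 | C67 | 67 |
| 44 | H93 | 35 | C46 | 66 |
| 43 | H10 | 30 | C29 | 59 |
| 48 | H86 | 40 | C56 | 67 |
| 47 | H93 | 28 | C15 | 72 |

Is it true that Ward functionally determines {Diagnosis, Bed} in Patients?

No

Ward=44: 2 rows → {Diagnosis,Bed} = (35, 66), (35, 66) ✓
Ward=58: 2 rows → {Diagnosis,Bed} takes values {(43, 69), (26, 66)} — violation
Ward=57: 2 rows → {Diagnosis,Bed} takes values {(28, 74), (28, 70)} — violation
Ward=56: 1 row → {Diagnosis,Bed} = (36, 61) ✓
Ward=54: 1 row → {Diagnosis,Bed} = (41, 75) ✓
Ward=42: 1 row → {Diagnosis,Bed} = (33, 71) ✓
Ward=48: 3 rows → {Diagnosis,Bed} = (40, 67), (40, 67), (40, 67) ✓
Ward=46: 1 row → {Diagnosis,Bed} = (42, 58) ✓
Ward=50: 1 row → {Diagnosis,Bed} = (30, 73) ✓
Ward=43: 1 row → {Diagnosis,Bed} = (30, 59) ✓
Ward=47: 1 row → {Diagnosis,Bed} = (28, 72) ✓
Two rows agree on Ward but differ on {Diagnosis, Bed}, so Ward -> {Diagnosis, Bed} does not hold.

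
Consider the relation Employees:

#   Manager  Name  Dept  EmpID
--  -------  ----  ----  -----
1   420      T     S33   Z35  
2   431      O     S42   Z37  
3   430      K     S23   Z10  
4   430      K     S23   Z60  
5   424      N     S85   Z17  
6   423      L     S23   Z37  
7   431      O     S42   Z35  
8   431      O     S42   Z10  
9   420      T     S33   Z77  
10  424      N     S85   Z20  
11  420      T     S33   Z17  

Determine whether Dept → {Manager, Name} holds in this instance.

Dept=S33: rows 1, 9, 11 → {Manager,Name} = (420, T), (420, T), (420, T) ✓
Dept=S42: rows 2, 7, 8 → {Manager,Name} = (431, O), (431, O), (431, O) ✓
Dept=S23: rows 3, 4, 6 → {Manager,Name} takes values {(430, K), (423, L)} — violation
Dept=S85: rows 5, 10 → {Manager,Name} = (424, N), (424, N) ✓
Two rows agree on Dept but differ on {Manager, Name}, so Dept → {Manager, Name} does not hold.

No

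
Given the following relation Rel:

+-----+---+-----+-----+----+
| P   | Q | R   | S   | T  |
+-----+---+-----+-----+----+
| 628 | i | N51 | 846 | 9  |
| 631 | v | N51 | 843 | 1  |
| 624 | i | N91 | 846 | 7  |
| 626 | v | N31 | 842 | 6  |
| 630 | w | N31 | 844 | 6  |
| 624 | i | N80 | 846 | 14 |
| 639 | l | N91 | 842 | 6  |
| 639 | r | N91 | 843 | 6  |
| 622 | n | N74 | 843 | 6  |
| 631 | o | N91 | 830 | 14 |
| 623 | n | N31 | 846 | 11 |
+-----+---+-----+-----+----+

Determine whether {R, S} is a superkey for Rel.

All 11 rows have distinct {R, S} values, so {R, S} → (all attributes) holds and {R, S} is a superkey.

Yes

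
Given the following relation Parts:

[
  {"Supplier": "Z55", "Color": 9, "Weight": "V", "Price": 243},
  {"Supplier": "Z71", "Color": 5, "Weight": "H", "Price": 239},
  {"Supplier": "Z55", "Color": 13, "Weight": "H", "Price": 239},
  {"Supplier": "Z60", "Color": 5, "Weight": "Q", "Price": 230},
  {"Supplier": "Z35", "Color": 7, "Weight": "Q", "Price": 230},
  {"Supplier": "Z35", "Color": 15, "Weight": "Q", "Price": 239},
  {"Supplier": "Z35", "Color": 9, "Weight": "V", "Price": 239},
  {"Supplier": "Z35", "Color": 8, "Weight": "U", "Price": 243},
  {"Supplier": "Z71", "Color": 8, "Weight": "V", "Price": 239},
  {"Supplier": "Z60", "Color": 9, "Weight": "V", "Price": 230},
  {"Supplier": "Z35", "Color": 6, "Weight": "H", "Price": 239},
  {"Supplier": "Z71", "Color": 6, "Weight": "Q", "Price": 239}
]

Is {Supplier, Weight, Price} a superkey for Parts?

Yes

All 12 rows have distinct {Supplier, Weight, Price} values, so {Supplier, Weight, Price} → (all attributes) holds and {Supplier, Weight, Price} is a superkey.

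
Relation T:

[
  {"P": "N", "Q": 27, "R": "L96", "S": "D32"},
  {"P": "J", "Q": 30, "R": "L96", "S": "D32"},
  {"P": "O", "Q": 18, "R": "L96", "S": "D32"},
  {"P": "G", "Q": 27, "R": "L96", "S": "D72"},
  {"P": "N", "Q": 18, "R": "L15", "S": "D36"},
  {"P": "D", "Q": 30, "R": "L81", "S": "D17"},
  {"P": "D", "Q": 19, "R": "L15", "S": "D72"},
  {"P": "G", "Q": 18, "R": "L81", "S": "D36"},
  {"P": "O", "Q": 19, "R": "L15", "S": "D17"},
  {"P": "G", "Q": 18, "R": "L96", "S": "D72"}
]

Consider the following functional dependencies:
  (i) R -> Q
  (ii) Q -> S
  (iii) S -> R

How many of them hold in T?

(i) R -> Q: R=L96: 5 rows → Q takes values {27, 30, 18} — violation; R=L15: 3 rows → Q takes values {18, 19} — violation; R=L81: 2 rows → Q takes values {30, 18} — violation — fails.
(ii) Q -> S: Q=27: 2 rows → S takes values {D32, D72} — violation; Q=30: 2 rows → S takes values {D32, D17} — violation; Q=18: 4 rows → S takes values {D32, D36, D72} — violation; Q=19: 2 rows → S takes values {D72, D17} — violation — fails.
(iii) S -> R: S=D72: 3 rows → R takes values {L96, L15} — violation; S=D36: 2 rows → R takes values {L15, L81} — violation; S=D17: 2 rows → R takes values {L81, L15} — violation — fails.
None of the 3 dependencies hold.

0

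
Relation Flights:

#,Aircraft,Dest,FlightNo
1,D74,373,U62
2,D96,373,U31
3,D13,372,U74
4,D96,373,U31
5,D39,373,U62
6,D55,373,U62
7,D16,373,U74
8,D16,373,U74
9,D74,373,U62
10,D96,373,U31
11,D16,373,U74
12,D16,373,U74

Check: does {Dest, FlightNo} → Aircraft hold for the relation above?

(Dest=373, FlightNo=U62): rows 1, 5, 6, 9 → Aircraft takes values {D74, D39, D55} — violation
(Dest=373, FlightNo=U31): rows 2, 4, 10 → Aircraft = D96, D96, D96 ✓
(Dest=372, FlightNo=U74): row 3 → Aircraft = D13 ✓
(Dest=373, FlightNo=U74): rows 7, 8, 11, 12 → Aircraft = D16, D16, D16, D16 ✓
Two rows agree on {Dest, FlightNo} but differ on Aircraft, so {Dest, FlightNo} → Aircraft does not hold.

No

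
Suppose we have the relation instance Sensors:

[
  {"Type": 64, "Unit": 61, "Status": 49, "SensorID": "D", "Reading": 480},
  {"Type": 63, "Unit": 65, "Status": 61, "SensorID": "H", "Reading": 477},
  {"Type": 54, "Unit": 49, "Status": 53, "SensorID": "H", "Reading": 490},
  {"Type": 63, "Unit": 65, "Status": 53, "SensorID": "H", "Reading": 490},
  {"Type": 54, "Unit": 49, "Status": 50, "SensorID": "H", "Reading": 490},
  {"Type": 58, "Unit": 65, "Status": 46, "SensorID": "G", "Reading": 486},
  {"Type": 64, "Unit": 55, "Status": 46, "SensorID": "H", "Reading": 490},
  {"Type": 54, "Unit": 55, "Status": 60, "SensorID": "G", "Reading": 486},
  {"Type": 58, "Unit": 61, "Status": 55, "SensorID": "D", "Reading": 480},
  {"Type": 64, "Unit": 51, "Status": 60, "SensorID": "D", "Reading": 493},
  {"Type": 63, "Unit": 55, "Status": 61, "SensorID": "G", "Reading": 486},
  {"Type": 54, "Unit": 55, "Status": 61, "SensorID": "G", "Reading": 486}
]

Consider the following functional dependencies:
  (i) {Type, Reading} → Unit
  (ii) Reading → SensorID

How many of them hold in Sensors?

2

(i) {Type, Reading} → Unit: every LHS value maps to a single RHS value — holds.
(ii) Reading → SensorID: every LHS value maps to a single RHS value — holds.
2 of the 2 dependencies hold.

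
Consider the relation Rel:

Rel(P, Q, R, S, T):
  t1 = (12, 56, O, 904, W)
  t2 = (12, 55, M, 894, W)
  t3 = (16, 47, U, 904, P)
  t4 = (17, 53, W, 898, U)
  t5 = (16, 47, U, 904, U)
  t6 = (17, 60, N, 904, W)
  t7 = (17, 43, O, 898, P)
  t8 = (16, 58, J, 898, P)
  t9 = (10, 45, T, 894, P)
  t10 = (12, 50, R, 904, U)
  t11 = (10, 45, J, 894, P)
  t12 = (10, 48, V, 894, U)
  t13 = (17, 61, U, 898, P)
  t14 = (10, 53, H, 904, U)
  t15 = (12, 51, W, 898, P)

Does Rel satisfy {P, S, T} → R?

(P=12, S=904, T=W): row 1 → R = O ✓
(P=12, S=894, T=W): row 2 → R = M ✓
(P=16, S=904, T=P): row 3 → R = U ✓
(P=17, S=898, T=U): row 4 → R = W ✓
(P=16, S=904, T=U): row 5 → R = U ✓
(P=17, S=904, T=W): row 6 → R = N ✓
(P=17, S=898, T=P): rows 7, 13 → R takes values {O, U} — violation
(P=16, S=898, T=P): row 8 → R = J ✓
(P=10, S=894, T=P): rows 9, 11 → R takes values {T, J} — violation
(P=12, S=904, T=U): row 10 → R = R ✓
(P=10, S=894, T=U): row 12 → R = V ✓
(P=10, S=904, T=U): row 14 → R = H ✓
(P=12, S=898, T=P): row 15 → R = W ✓
Two rows agree on {P, S, T} but differ on R, so {P, S, T} → R does not hold.

No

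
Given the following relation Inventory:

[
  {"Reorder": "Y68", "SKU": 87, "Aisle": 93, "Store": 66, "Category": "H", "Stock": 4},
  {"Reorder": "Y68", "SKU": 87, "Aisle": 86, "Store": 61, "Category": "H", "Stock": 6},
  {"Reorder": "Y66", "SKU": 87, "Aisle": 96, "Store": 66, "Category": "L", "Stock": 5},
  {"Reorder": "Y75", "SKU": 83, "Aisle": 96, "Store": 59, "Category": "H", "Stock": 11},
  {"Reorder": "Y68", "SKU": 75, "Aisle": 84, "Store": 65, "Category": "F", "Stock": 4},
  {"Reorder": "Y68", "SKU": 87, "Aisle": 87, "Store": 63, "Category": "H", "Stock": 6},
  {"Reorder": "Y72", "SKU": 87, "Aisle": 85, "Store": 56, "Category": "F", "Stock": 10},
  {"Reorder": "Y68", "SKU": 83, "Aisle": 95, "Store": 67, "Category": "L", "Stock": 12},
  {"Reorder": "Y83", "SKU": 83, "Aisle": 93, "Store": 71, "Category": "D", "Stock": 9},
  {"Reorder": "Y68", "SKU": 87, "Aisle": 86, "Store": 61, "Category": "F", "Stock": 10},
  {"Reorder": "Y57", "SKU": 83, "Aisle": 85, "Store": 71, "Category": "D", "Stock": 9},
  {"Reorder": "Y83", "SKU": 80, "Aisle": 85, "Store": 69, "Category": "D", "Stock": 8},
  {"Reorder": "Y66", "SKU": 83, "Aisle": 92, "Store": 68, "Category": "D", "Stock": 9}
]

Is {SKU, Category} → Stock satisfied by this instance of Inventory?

No

(SKU=87, Category=H): 3 rows → Stock takes values {4, 6} — violation
(SKU=87, Category=L): 1 row → Stock = 5 ✓
(SKU=83, Category=H): 1 row → Stock = 11 ✓
(SKU=75, Category=F): 1 row → Stock = 4 ✓
(SKU=87, Category=F): 2 rows → Stock = 10, 10 ✓
(SKU=83, Category=L): 1 row → Stock = 12 ✓
(SKU=83, Category=D): 3 rows → Stock = 9, 9, 9 ✓
(SKU=80, Category=D): 1 row → Stock = 8 ✓
Two rows agree on {SKU, Category} but differ on Stock, so {SKU, Category} → Stock does not hold.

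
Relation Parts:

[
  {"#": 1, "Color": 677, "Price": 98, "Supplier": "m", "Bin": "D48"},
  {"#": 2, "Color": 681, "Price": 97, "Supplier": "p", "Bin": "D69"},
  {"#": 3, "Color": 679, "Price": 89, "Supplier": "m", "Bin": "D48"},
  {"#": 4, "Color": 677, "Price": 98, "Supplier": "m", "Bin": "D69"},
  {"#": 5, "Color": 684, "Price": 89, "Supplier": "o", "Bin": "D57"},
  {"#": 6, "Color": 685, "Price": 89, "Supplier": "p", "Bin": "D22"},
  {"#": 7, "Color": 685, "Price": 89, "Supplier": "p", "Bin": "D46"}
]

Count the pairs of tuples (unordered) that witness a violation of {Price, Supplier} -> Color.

(Price=98, Supplier=m): all 2 rows agree on Color — 0 pairs.
(Price=89, Supplier=p): all 2 rows agree on Color — 0 pairs.

0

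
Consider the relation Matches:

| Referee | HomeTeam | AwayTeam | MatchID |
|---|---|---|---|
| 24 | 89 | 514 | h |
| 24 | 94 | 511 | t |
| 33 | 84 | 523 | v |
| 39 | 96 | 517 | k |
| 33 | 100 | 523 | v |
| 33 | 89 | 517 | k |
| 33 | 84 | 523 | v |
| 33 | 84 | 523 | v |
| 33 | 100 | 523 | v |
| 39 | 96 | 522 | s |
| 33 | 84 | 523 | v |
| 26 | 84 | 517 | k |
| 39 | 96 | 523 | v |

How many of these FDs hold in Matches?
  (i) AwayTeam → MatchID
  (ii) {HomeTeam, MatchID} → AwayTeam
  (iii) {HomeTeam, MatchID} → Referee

(i) AwayTeam → MatchID: every LHS value maps to a single RHS value — holds.
(ii) {HomeTeam, MatchID} → AwayTeam: every LHS value maps to a single RHS value — holds.
(iii) {HomeTeam, MatchID} → Referee: every LHS value maps to a single RHS value — holds.
3 of the 3 dependencies hold.

3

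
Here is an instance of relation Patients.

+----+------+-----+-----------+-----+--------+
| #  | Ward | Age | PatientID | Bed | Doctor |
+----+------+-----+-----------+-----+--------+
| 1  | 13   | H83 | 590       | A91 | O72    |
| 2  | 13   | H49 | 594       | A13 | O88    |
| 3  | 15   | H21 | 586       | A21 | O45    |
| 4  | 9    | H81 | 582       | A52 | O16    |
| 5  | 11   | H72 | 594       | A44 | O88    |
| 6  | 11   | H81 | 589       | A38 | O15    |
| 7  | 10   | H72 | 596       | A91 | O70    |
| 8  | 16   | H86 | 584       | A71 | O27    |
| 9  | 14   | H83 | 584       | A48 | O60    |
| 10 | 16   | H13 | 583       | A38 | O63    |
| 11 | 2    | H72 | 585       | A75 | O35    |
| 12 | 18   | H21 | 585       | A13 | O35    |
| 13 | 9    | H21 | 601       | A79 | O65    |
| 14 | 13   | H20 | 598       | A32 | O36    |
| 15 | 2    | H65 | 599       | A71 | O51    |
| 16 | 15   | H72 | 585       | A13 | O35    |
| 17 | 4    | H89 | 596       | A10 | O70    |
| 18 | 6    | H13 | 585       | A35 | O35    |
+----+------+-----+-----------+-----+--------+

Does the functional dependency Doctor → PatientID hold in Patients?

Doctor=O72: row 1 → PatientID = 590 ✓
Doctor=O88: rows 2, 5 → PatientID = 594, 594 ✓
Doctor=O45: row 3 → PatientID = 586 ✓
Doctor=O16: row 4 → PatientID = 582 ✓
Doctor=O15: row 6 → PatientID = 589 ✓
Doctor=O70: rows 7, 17 → PatientID = 596, 596 ✓
Doctor=O27: row 8 → PatientID = 584 ✓
Doctor=O60: row 9 → PatientID = 584 ✓
Doctor=O63: row 10 → PatientID = 583 ✓
Doctor=O35: rows 11, 12, 16, 18 → PatientID = 585, 585, 585, 585 ✓
Doctor=O65: row 13 → PatientID = 601 ✓
Doctor=O36: row 14 → PatientID = 598 ✓
Doctor=O51: row 15 → PatientID = 599 ✓
Every Doctor value is associated with a single PatientID value, so Doctor → PatientID holds.

Yes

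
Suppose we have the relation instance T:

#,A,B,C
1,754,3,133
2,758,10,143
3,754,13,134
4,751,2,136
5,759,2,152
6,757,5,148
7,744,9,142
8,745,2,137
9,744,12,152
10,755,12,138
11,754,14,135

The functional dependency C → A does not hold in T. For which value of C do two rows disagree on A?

C=133: row 1 → A = 754 ✓
C=143: row 2 → A = 758 ✓
C=134: row 3 → A = 754 ✓
C=136: row 4 → A = 751 ✓
C=152: rows 5, 9 → A takes values {759, 744} — violation
C=148: row 6 → A = 757 ✓
C=142: row 7 → A = 744 ✓
C=137: row 8 → A = 745 ✓
C=138: row 10 → A = 755 ✓
C=135: row 11 → A = 754 ✓
The only C value with inconsistent A is C=152.

152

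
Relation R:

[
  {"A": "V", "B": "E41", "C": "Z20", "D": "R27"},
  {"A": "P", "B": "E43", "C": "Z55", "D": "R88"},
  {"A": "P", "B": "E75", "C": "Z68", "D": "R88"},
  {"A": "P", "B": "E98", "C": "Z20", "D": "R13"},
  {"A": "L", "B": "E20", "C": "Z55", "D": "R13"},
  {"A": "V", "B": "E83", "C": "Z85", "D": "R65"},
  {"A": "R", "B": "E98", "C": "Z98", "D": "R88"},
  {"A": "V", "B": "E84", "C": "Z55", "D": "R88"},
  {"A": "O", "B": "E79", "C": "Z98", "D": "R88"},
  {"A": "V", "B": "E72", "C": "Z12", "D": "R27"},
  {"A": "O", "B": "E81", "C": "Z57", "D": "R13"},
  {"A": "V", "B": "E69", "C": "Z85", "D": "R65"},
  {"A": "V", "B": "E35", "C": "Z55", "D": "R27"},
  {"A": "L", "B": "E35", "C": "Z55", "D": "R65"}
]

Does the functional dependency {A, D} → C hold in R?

(A=V, D=R27): 3 rows → C takes values {Z20, Z12, Z55} — violation
(A=P, D=R88): 2 rows → C takes values {Z55, Z68} — violation
(A=P, D=R13): 1 row → C = Z20 ✓
(A=L, D=R13): 1 row → C = Z55 ✓
(A=V, D=R65): 2 rows → C = Z85, Z85 ✓
(A=R, D=R88): 1 row → C = Z98 ✓
(A=V, D=R88): 1 row → C = Z55 ✓
(A=O, D=R88): 1 row → C = Z98 ✓
(A=O, D=R13): 1 row → C = Z57 ✓
(A=L, D=R65): 1 row → C = Z55 ✓
Two rows agree on {A, D} but differ on C, so {A, D} → C does not hold.

No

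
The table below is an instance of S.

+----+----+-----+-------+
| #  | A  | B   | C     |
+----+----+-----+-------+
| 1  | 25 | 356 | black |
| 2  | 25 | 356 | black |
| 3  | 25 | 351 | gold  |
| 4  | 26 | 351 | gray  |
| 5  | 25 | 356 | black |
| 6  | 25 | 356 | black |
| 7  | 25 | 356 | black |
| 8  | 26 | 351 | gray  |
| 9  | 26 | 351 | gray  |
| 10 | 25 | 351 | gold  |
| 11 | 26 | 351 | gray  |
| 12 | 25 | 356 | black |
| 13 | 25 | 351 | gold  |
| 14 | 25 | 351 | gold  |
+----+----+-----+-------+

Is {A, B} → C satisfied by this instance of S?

Yes

(A=25, B=356): rows 1, 2, 5, 6, 7, 12 → C = black, black, black, black, black, black ✓
(A=25, B=351): rows 3, 10, 13, 14 → C = gold, gold, gold, gold ✓
(A=26, B=351): rows 4, 8, 9, 11 → C = gray, gray, gray, gray ✓
Every {A, B} value is associated with a single C value, so {A, B} → C holds.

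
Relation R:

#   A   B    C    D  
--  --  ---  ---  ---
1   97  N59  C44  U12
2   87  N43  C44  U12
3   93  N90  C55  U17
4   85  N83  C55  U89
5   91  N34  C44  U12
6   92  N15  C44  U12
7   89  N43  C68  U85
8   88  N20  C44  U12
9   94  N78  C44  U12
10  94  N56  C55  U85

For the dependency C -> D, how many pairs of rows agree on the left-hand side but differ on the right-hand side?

C=C44: all 6 rows agree on D — 0 pairs.
C=C55: violating pairs (3,4), (3,10), (4,10) — 3 pairs.

3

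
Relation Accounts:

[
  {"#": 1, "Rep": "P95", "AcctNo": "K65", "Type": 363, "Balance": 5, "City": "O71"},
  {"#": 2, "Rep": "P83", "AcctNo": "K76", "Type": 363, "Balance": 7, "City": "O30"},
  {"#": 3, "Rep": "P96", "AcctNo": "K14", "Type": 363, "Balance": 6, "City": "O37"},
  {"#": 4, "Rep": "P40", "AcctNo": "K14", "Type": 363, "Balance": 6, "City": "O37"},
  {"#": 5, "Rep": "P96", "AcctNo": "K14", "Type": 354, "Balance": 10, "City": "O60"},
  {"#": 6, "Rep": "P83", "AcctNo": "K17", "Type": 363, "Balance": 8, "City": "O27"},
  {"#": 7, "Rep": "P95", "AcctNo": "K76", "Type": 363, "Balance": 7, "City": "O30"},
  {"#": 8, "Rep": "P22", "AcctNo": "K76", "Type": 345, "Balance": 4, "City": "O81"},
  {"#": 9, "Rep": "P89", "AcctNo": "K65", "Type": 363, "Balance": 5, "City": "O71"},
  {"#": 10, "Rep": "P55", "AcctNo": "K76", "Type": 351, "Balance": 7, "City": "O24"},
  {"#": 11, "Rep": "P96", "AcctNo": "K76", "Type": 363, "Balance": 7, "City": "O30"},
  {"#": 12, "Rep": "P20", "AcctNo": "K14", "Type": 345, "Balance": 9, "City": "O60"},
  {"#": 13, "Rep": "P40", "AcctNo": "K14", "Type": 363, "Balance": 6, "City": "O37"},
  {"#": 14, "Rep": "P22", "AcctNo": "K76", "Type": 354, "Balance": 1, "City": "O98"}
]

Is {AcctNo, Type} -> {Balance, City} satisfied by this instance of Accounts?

Yes

(AcctNo=K65, Type=363): rows 1, 9 → {Balance,City} = (5, O71), (5, O71) ✓
(AcctNo=K76, Type=363): rows 2, 7, 11 → {Balance,City} = (7, O30), (7, O30), (7, O30) ✓
(AcctNo=K14, Type=363): rows 3, 4, 13 → {Balance,City} = (6, O37), (6, O37), (6, O37) ✓
(AcctNo=K14, Type=354): row 5 → {Balance,City} = (10, O60) ✓
(AcctNo=K17, Type=363): row 6 → {Balance,City} = (8, O27) ✓
(AcctNo=K76, Type=345): row 8 → {Balance,City} = (4, O81) ✓
(AcctNo=K76, Type=351): row 10 → {Balance,City} = (7, O24) ✓
(AcctNo=K14, Type=345): row 12 → {Balance,City} = (9, O60) ✓
(AcctNo=K76, Type=354): row 14 → {Balance,City} = (1, O98) ✓
Every {AcctNo, Type} value is associated with a single {Balance, City} value, so {AcctNo, Type} -> {Balance, City} holds.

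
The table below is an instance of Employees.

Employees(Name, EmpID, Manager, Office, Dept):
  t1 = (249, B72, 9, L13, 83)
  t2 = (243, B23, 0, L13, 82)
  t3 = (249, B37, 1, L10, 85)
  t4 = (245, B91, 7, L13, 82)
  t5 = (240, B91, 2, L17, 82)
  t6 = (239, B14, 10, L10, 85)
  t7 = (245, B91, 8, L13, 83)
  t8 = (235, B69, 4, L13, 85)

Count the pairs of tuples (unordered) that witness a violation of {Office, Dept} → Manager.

(Office=L13, Dept=83): violating pairs (1,7) — 1 pair.
(Office=L13, Dept=82): violating pairs (2,4) — 1 pair.
(Office=L10, Dept=85): violating pairs (3,6) — 1 pair.

3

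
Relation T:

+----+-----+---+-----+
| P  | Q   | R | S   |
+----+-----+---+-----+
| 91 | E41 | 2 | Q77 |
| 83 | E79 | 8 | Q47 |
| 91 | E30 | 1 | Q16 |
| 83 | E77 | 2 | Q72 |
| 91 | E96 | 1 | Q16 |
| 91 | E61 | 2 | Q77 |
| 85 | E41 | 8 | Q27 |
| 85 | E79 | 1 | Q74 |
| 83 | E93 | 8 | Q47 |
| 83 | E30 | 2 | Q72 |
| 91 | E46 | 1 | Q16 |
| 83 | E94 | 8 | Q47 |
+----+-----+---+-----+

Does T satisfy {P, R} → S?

(P=91, R=2): 2 rows → S = Q77, Q77 ✓
(P=83, R=8): 3 rows → S = Q47, Q47, Q47 ✓
(P=91, R=1): 3 rows → S = Q16, Q16, Q16 ✓
(P=83, R=2): 2 rows → S = Q72, Q72 ✓
(P=85, R=8): 1 row → S = Q27 ✓
(P=85, R=1): 1 row → S = Q74 ✓
Every {P, R} value is associated with a single S value, so {P, R} → S holds.

Yes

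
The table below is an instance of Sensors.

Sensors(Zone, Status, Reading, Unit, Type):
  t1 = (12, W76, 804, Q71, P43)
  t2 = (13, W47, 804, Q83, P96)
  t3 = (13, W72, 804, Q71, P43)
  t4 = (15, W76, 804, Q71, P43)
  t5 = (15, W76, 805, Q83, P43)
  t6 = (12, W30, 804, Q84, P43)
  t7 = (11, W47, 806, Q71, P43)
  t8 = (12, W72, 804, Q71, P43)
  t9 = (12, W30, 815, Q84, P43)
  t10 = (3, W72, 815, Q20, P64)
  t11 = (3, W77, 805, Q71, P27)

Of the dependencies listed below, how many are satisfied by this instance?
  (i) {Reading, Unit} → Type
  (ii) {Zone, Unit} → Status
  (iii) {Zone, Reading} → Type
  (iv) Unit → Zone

1

(i) {Reading, Unit} → Type: every LHS value maps to a single RHS value — holds.
(ii) {Zone, Unit} → Status: (Zone=12, Unit=Q71): rows 1, 8 → Status takes values {W76, W72} — violation — fails.
(iii) {Zone, Reading} → Type: (Zone=13, Reading=804): rows 2, 3 → Type takes values {P96, P43} — violation — fails.
(iv) Unit → Zone: Unit=Q71: rows 1, 3, 4, 7, 8, 11 → Zone takes values {12, 13, 15, 11, 3} — violation; Unit=Q83: rows 2, 5 → Zone takes values {13, 15} — violation — fails.
1 of the 4 dependencies holds.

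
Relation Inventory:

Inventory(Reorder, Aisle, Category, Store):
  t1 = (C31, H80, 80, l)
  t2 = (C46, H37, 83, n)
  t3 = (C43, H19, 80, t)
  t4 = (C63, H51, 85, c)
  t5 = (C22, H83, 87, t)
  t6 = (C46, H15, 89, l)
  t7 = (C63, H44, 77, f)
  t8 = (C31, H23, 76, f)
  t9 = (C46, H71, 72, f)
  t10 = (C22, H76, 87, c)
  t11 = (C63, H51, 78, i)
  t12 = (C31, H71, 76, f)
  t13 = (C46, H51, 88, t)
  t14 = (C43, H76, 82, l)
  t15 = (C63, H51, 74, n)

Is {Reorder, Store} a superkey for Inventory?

No

Rows 8 and 12 have the same {Reorder, Store} value (Reorder=C31, Store=f) but are distinct tuples, so {Reorder, Store} does not determine every attribute — not a superkey.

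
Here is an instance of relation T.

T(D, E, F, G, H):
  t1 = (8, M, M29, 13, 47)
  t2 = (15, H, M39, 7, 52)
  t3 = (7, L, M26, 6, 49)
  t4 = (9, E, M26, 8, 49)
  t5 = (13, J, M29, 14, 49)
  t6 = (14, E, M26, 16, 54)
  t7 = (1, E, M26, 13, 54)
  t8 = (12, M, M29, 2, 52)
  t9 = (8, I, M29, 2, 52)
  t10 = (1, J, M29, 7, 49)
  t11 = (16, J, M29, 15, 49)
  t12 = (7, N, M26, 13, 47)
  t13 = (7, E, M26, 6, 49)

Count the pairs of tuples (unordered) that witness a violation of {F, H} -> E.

(F=M26, H=49): violating pairs (3,4), (3,13) — 2 pairs.
(F=M29, H=49): all 3 rows agree on E — 0 pairs.
(F=M26, H=54): all 2 rows agree on E — 0 pairs.
(F=M29, H=52): violating pairs (8,9) — 1 pair.

3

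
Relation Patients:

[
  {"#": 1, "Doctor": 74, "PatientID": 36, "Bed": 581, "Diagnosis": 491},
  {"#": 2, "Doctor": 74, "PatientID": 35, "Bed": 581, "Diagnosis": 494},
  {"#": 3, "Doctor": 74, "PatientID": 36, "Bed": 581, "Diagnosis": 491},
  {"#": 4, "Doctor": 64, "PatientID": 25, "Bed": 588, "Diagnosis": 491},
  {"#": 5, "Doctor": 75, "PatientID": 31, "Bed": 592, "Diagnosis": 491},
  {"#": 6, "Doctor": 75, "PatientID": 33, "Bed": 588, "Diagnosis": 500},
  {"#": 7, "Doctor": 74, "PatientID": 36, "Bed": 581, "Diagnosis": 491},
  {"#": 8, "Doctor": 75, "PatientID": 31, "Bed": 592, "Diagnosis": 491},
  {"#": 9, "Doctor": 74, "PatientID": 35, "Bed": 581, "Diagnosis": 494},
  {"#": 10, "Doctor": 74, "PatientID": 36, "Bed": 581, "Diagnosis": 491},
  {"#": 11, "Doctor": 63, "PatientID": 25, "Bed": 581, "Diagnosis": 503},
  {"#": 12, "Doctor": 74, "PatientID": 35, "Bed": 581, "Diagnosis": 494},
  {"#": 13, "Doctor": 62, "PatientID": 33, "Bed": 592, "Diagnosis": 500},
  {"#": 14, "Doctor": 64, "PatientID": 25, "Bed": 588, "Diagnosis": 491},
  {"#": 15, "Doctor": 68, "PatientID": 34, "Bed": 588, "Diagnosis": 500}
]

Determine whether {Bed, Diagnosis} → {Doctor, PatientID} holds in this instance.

No

(Bed=581, Diagnosis=491): rows 1, 3, 7, 10 → {Doctor,PatientID} = (74, 36), (74, 36), (74, 36), (74, 36) ✓
(Bed=581, Diagnosis=494): rows 2, 9, 12 → {Doctor,PatientID} = (74, 35), (74, 35), (74, 35) ✓
(Bed=588, Diagnosis=491): rows 4, 14 → {Doctor,PatientID} = (64, 25), (64, 25) ✓
(Bed=592, Diagnosis=491): rows 5, 8 → {Doctor,PatientID} = (75, 31), (75, 31) ✓
(Bed=588, Diagnosis=500): rows 6, 15 → {Doctor,PatientID} takes values {(75, 33), (68, 34)} — violation
(Bed=581, Diagnosis=503): row 11 → {Doctor,PatientID} = (63, 25) ✓
(Bed=592, Diagnosis=500): row 13 → {Doctor,PatientID} = (62, 33) ✓
Two rows agree on {Bed, Diagnosis} but differ on {Doctor, PatientID}, so {Bed, Diagnosis} → {Doctor, PatientID} does not hold.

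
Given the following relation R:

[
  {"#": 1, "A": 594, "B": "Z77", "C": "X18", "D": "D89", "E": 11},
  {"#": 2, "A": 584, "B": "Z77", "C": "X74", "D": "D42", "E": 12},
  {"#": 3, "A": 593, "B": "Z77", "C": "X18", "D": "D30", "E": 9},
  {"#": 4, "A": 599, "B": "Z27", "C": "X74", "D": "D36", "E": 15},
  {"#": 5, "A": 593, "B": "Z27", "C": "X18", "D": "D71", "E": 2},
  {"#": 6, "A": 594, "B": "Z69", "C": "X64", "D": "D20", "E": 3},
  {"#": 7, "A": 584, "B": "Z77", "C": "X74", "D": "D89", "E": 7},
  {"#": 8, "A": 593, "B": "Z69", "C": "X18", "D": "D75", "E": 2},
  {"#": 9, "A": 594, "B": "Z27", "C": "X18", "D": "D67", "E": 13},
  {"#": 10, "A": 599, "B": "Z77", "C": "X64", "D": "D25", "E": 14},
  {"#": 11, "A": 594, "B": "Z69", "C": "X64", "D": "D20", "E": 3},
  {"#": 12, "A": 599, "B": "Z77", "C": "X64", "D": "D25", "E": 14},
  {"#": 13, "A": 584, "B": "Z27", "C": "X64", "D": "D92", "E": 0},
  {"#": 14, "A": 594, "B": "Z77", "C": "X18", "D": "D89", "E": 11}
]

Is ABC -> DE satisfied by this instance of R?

No

(A=594, B=Z77, C=X18): rows 1, 14 → {D,E} = (D89, 11), (D89, 11) ✓
(A=584, B=Z77, C=X74): rows 2, 7 → {D,E} takes values {(D42, 12), (D89, 7)} — violation
(A=593, B=Z77, C=X18): row 3 → {D,E} = (D30, 9) ✓
(A=599, B=Z27, C=X74): row 4 → {D,E} = (D36, 15) ✓
(A=593, B=Z27, C=X18): row 5 → {D,E} = (D71, 2) ✓
(A=594, B=Z69, C=X64): rows 6, 11 → {D,E} = (D20, 3), (D20, 3) ✓
(A=593, B=Z69, C=X18): row 8 → {D,E} = (D75, 2) ✓
(A=594, B=Z27, C=X18): row 9 → {D,E} = (D67, 13) ✓
(A=599, B=Z77, C=X64): rows 10, 12 → {D,E} = (D25, 14), (D25, 14) ✓
(A=584, B=Z27, C=X64): row 13 → {D,E} = (D92, 0) ✓
Two rows agree on ABC but differ on DE, so ABC -> DE does not hold.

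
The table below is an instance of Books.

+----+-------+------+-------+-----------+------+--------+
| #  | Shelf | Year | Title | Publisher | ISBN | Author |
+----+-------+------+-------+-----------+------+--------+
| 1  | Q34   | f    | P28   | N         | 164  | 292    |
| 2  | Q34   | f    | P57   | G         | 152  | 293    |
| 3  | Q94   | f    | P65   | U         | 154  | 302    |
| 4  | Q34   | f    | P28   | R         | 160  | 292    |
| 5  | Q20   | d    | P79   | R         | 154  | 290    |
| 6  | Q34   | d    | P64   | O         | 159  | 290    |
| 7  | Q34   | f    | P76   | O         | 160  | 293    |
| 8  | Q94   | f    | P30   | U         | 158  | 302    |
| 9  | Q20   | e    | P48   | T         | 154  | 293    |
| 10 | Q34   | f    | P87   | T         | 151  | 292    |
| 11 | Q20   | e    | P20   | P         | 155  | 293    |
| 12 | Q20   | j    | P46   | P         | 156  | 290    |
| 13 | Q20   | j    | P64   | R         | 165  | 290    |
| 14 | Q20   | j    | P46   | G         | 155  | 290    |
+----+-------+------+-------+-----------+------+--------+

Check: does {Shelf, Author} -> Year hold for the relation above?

No

(Shelf=Q34, Author=292): rows 1, 4, 10 → Year = f, f, f ✓
(Shelf=Q34, Author=293): rows 2, 7 → Year = f, f ✓
(Shelf=Q94, Author=302): rows 3, 8 → Year = f, f ✓
(Shelf=Q20, Author=290): rows 5, 12, 13, 14 → Year takes values {d, j} — violation
(Shelf=Q34, Author=290): row 6 → Year = d ✓
(Shelf=Q20, Author=293): rows 9, 11 → Year = e, e ✓
Two rows agree on {Shelf, Author} but differ on Year, so {Shelf, Author} -> Year does not hold.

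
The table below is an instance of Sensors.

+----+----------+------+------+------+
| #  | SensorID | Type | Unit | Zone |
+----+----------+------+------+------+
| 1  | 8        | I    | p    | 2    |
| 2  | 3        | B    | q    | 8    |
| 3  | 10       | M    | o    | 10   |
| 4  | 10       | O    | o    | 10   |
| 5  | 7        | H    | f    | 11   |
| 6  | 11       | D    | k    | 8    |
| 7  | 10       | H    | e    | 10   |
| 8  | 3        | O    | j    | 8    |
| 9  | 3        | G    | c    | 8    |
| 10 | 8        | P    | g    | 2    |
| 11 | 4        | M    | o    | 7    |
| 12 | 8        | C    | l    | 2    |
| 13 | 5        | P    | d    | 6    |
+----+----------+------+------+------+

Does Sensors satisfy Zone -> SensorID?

Zone=2: rows 1, 10, 12 → SensorID = 8, 8, 8 ✓
Zone=8: rows 2, 6, 8, 9 → SensorID takes values {3, 11} — violation
Zone=10: rows 3, 4, 7 → SensorID = 10, 10, 10 ✓
Zone=11: row 5 → SensorID = 7 ✓
Zone=7: row 11 → SensorID = 4 ✓
Zone=6: row 13 → SensorID = 5 ✓
Two rows agree on Zone but differ on SensorID, so Zone -> SensorID does not hold.

No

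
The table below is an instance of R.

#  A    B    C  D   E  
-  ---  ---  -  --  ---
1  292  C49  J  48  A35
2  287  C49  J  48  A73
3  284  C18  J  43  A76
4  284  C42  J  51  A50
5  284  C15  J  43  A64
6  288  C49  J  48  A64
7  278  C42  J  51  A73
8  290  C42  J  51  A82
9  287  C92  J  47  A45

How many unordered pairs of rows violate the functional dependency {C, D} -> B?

(C=J, D=48): all 3 rows agree on B — 0 pairs.
(C=J, D=43): violating pairs (3,5) — 1 pair.
(C=J, D=51): all 3 rows agree on B — 0 pairs.

1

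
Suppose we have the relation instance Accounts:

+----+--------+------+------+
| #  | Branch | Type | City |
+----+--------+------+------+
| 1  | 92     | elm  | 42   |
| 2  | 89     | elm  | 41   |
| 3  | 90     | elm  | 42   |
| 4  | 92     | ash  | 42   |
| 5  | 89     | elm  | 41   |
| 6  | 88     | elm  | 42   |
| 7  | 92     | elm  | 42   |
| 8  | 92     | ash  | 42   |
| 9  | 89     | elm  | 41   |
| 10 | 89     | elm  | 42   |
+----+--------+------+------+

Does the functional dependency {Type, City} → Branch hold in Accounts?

No

(Type=elm, City=42): rows 1, 3, 6, 7, 10 → Branch takes values {92, 90, 88, 89} — violation
(Type=elm, City=41): rows 2, 5, 9 → Branch = 89, 89, 89 ✓
(Type=ash, City=42): rows 4, 8 → Branch = 92, 92 ✓
Two rows agree on {Type, City} but differ on Branch, so {Type, City} → Branch does not hold.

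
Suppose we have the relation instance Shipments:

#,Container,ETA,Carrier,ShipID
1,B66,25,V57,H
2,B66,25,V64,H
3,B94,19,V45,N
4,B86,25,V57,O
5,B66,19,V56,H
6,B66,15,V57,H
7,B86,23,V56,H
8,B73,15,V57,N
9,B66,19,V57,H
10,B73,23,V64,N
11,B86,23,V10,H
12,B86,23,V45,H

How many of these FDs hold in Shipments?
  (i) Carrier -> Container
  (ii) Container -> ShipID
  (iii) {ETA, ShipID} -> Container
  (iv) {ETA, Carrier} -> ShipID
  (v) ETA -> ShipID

1

(i) Carrier -> Container: Carrier=V57: rows 1, 4, 6, 8, 9 → Container takes values {B66, B86, B73} — violation; Carrier=V64: rows 2, 10 → Container takes values {B66, B73} — violation; Carrier=V45: rows 3, 12 → Container takes values {B94, B86} — violation; Carrier=V56: rows 5, 7 → Container takes values {B66, B86} — violation — fails.
(ii) Container -> ShipID: Container=B86: rows 4, 7, 11, 12 → ShipID takes values {O, H} — violation — fails.
(iii) {ETA, ShipID} -> Container: every LHS value maps to a single RHS value — holds.
(iv) {ETA, Carrier} -> ShipID: (ETA=25, Carrier=V57): rows 1, 4 → ShipID takes values {H, O} — violation; (ETA=15, Carrier=V57): rows 6, 8 → ShipID takes values {H, N} — violation — fails.
(v) ETA -> ShipID: ETA=25: rows 1, 2, 4 → ShipID takes values {H, O} — violation; ETA=19: rows 3, 5, 9 → ShipID takes values {N, H} — violation; ETA=15: rows 6, 8 → ShipID takes values {H, N} — violation; ETA=23: rows 7, 10, 11, 12 → ShipID takes values {H, N} — violation — fails.
1 of the 5 dependencies holds.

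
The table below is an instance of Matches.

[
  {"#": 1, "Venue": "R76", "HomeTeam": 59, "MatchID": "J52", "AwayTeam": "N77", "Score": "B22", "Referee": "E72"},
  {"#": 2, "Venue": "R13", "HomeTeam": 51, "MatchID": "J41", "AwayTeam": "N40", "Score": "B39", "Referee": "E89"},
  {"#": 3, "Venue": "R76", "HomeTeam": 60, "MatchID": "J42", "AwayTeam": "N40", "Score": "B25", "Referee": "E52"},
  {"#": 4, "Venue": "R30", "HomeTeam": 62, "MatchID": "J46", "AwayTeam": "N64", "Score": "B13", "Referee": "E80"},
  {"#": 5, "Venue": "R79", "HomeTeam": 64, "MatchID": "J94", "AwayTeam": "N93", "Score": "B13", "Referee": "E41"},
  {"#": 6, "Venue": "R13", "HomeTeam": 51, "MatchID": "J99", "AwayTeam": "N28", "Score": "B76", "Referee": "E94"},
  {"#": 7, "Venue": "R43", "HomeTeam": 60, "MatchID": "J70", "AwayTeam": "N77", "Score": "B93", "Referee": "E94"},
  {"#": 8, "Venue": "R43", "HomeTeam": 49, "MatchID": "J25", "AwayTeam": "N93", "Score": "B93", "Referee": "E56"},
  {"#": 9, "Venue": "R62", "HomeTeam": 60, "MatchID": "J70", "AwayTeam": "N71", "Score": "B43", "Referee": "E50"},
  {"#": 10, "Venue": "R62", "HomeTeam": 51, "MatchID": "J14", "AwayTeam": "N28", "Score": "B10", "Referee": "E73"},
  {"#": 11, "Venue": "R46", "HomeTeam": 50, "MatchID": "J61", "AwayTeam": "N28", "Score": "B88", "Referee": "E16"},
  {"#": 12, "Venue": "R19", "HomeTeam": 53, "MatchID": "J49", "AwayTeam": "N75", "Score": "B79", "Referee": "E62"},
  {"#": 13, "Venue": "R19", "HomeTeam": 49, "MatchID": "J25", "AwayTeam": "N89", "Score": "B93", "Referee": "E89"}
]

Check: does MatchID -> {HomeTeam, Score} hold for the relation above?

No

MatchID=J52: row 1 → {HomeTeam,Score} = (59, B22) ✓
MatchID=J41: row 2 → {HomeTeam,Score} = (51, B39) ✓
MatchID=J42: row 3 → {HomeTeam,Score} = (60, B25) ✓
MatchID=J46: row 4 → {HomeTeam,Score} = (62, B13) ✓
MatchID=J94: row 5 → {HomeTeam,Score} = (64, B13) ✓
MatchID=J99: row 6 → {HomeTeam,Score} = (51, B76) ✓
MatchID=J70: rows 7, 9 → {HomeTeam,Score} takes values {(60, B93), (60, B43)} — violation
MatchID=J25: rows 8, 13 → {HomeTeam,Score} = (49, B93), (49, B93) ✓
MatchID=J14: row 10 → {HomeTeam,Score} = (51, B10) ✓
MatchID=J61: row 11 → {HomeTeam,Score} = (50, B88) ✓
MatchID=J49: row 12 → {HomeTeam,Score} = (53, B79) ✓
Two rows agree on MatchID but differ on {HomeTeam, Score}, so MatchID -> {HomeTeam, Score} does not hold.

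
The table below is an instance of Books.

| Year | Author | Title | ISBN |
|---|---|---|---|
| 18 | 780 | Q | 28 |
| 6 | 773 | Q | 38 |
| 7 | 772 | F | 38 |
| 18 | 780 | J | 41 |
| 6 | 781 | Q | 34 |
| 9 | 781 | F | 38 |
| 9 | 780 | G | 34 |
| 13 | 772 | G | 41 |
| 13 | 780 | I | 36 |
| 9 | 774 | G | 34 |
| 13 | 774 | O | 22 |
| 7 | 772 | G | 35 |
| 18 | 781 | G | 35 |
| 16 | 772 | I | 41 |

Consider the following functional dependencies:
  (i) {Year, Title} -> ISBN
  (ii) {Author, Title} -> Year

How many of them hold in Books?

(i) {Year, Title} -> ISBN: (Year=6, Title=Q): 2 rows → ISBN takes values {38, 34} — violation — fails.
(ii) {Author, Title} -> Year: (Author=772, Title=G): 2 rows → Year takes values {13, 7} — violation — fails.
None of the 2 dependencies hold.

0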